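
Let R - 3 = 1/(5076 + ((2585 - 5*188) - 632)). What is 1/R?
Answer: 6089/18268 ≈ 0.33331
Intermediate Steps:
R = 18268/6089 (R = 3 + 1/(5076 + ((2585 - 5*188) - 632)) = 3 + 1/(5076 + ((2585 - 940) - 632)) = 3 + 1/(5076 + (1645 - 632)) = 3 + 1/(5076 + 1013) = 3 + 1/6089 = 18268/6089 ≈ 3.0002)
1/R = 1/(18268/6089) = 6089/18268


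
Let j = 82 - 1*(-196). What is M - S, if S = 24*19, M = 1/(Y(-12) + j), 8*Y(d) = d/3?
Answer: -253078/555 ≈ -456.00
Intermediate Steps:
Y(d) = d/24 (Y(d) = (d/3)/8 = d/24)
j = 278 (j = 82 + 196 = 278)
M = 2/555 (M = 1/((1/24)*(-12) + 278) = 1/(-½ + 278) = 1/(555/2) = 2/555 ≈ 0.0036036)
S = 456
M - S = 2/555 - 1*456 = 2/555 - 456 = -253078/555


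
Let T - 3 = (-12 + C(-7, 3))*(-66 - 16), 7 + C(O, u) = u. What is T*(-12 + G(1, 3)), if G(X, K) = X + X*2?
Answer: -11835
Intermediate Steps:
C(O, u) = -7 + u
G(X, K) = 3*X (G(X, K) = X + 2*X = 3*X)
T = 1315 (T = 3 + (-12 + (-7 + 3))*(-66 - 16) = 3 + (-12 - 4)*(-82) = 3 - 16*(-82) = 3 + 1312 = 1315)
T*(-12 + G(1, 3)) = 1315*(-12 + 3*1) = 1315*(-12 + 3) = 1315*(-9) = -11835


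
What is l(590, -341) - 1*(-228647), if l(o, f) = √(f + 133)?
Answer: 228647 + 4*I*√13 ≈ 2.2865e+5 + 14.422*I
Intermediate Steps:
l(o, f) = √(133 + f)
l(590, -341) - 1*(-228647) = √(133 - 341) - 1*(-228647) = √(-208) + 228647 = 4*I*√13 + 228647 = 228647 + 4*I*√13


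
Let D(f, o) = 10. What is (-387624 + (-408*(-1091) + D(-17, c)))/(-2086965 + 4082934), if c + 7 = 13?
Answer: 57514/1995969 ≈ 0.028815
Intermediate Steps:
c = 6 (c = -7 + 13 = 6)
(-387624 + (-408*(-1091) + D(-17, c)))/(-2086965 + 4082934) = (-387624 + (-408*(-1091) + 10))/(-2086965 + 4082934) = (-387624 + (445128 + 10))/1995969 = (-387624 + 445138)*(1/1995969) = 57514*(1/1995969) = 57514/1995969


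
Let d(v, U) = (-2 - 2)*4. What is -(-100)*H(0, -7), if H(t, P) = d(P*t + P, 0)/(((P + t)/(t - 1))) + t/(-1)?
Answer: -1600/7 ≈ -228.57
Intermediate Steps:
d(v, U) = -16 (d(v, U) = -4*4 = -16)
H(t, P) = -t - 16*(-1 + t)/(P + t) (H(t, P) = -16*(t - 1)/(P + t) + t/(-1) = -16*(-1 + t)/(P + t) + t*(-1) = -16*(-1 + t)/(P + t) - t = -t - 16*(-1 + t)/(P + t))
-(-100)*H(0, -7) = -(-100)*(16 - 1*0**2 - 16*0 - 1*(-7)*0)/(-7 + 0) = -(-100)*(16 - 1*0 + 0 + 0)/(-7) = -(-100)*(-(16 + 0 + 0 + 0)/7) = -(-100)*(-1/7*16) = -(-100)*(-16)/7 = -100*16/7 = -1600/7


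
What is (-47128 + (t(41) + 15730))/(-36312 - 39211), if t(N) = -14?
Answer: 31412/75523 ≈ 0.41593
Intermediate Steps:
(-47128 + (t(41) + 15730))/(-36312 - 39211) = (-47128 + (-14 + 15730))/(-36312 - 39211) = (-47128 + 15716)/(-75523) = -31412*(-1/75523) = 31412/75523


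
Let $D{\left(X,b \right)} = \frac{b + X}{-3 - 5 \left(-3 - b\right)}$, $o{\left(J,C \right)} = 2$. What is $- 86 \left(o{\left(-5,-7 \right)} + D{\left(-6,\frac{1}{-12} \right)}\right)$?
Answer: $- \frac{17630}{139} \approx -126.83$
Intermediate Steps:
$D{\left(X,b \right)} = \frac{X + b}{12 + 5 b}$ ($D{\left(X,b \right)} = \frac{X + b}{-3 + \left(15 + 5 b\right)} = \frac{X + b}{12 + 5 b}$)
$- 86 \left(o{\left(-5,-7 \right)} + D{\left(-6,\frac{1}{-12} \right)}\right) = - 86 \left(2 + \frac{-6 + \frac{1}{-12}}{12 + \frac{5}{-12}}\right) = - 86 \left(2 + \frac{-6 - \frac{1}{12}}{12 + 5 \left(- \frac{1}{12}\right)}\right) = - 86 \left(2 + \frac{1}{12 - \frac{5}{12}} \left(- \frac{73}{12}\right)\right) = - 86 \left(2 + \frac{1}{\frac{139}{12}} \left(- \frac{73}{12}\right)\right) = - 86 \left(2 + \frac{12}{139} \left(- \frac{73}{12}\right)\right) = - 86 \left(2 - \frac{73}{139}\right) = \left(-86\right) \frac{205}{139} = - \frac{17630}{139}$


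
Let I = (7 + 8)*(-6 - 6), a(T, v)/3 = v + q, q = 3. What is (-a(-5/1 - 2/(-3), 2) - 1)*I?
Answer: 2880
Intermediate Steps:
a(T, v) = 9 + 3*v (a(T, v) = 3*(v + 3) = 3*(3 + v) = 9 + 3*v)
I = -180 (I = 15*(-12) = -180)
(-a(-5/1 - 2/(-3), 2) - 1)*I = (-(9 + 3*2) - 1)*(-180) = (-(9 + 6) - 1)*(-180) = (-1*15 - 1)*(-180) = (-15 - 1)*(-180) = -16*(-180) = 2880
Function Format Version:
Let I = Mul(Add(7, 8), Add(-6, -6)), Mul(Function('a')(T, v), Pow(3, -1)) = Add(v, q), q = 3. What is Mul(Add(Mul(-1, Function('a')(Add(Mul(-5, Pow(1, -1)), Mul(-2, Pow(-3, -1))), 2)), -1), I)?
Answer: 2880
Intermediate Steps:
Function('a')(T, v) = Add(9, Mul(3, v)) (Function('a')(T, v) = Mul(3, Add(v, 3)) = Mul(3, Add(3, v)) = Add(9, Mul(3, v)))
I = -180 (I = Mul(15, -12) = -180)
Mul(Add(Mul(-1, Function('a')(Add(Mul(-5, Pow(1, -1)), Mul(-2, Pow(-3, -1))), 2)), -1), I) = Mul(Add(Mul(-1, Add(9, Mul(3, 2))), -1), -180) = Mul(Add(Mul(-1, Add(9, 6)), -1), -180) = Mul(Add(Mul(-1, 15), -1), -180) = Mul(Add(-15, -1), -180) = Mul(-16, -180) = 2880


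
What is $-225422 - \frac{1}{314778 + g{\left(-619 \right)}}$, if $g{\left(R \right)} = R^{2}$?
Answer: $- \frac{157330805259}{697939} \approx -2.2542 \cdot 10^{5}$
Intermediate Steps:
$-225422 - \frac{1}{314778 + g{\left(-619 \right)}} = -225422 - \frac{1}{314778 + \left(-619\right)^{2}} = -225422 - \frac{1}{314778 + 383161} = -225422 - \frac{1}{697939} = - \frac{157330805259}{697939}$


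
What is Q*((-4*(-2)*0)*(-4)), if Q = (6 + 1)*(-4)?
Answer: 0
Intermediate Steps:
Q = -28 (Q = 7*(-4) = -28)
Q*((-4*(-2)*0)*(-4)) = -28*-4*(-2)*0*(-4) = -28*8*0*(-4) = -0*(-4) = -28*0 = 0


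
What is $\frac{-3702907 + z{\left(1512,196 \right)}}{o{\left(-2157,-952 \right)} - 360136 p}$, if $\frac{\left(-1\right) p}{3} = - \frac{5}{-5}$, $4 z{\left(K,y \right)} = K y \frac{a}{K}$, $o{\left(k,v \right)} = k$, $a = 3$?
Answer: $- \frac{3702760}{1078251} \approx -3.434$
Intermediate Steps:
$z{\left(K,y \right)} = \frac{3 y}{4}$ ($z{\left(K,y \right)} = \frac{K y \frac{3}{K}}{4} = \frac{3 y}{4}$)
$p = -3$ ($p = - 3 \left(- \frac{5}{-5}\right) = - 3 \left(\left(-5\right) \left(- \frac{1}{5}\right)\right) = \left(-3\right) 1 = -3$)
$\frac{-3702907 + z{\left(1512,196 \right)}}{o{\left(-2157,-952 \right)} - 360136 p} = \frac{-3702907 + \frac{3}{4} \cdot 196}{-2157 - -1080408} = \frac{-3702907 + 147}{-2157 + 1080408} = - \frac{3702760}{1078251}$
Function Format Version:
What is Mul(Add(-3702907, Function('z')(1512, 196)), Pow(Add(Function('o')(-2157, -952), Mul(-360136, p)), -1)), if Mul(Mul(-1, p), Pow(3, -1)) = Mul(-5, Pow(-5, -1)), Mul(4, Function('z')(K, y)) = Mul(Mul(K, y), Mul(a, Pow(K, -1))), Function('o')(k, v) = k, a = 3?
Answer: Rational(-3702760, 1078251) ≈ -3.4340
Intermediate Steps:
Function('z')(K, y) = Mul(Rational(3, 4), y) (Function('z')(K, y) = Mul(Rational(1, 4), Mul(Mul(K, y), Mul(3, Pow(K, -1)))) = Mul(Rational(1, 4), Mul(3, y)) = Mul(Rational(3, 4), y))
p = -3 (p = Mul(-3, Mul(-5, Pow(-5, -1))) = Mul(-3, Mul(-5, Rational(-1, 5))) = Mul(-3, 1) = -3)
Mul(Add(-3702907, Function('z')(1512, 196)), Pow(Add(Function('o')(-2157, -952), Mul(-360136, p)), -1)) = Mul(Add(-3702907, Mul(Rational(3, 4), 196)), Pow(Add(-2157, Mul(-360136, -3)), -1)) = Mul(Add(-3702907, 147), Pow(Add(-2157, 1080408), -1)) = Mul(-3702760, Pow(1078251, -1)) = Mul(-3702760, Rational(1, 1078251)) = Rational(-3702760, 1078251)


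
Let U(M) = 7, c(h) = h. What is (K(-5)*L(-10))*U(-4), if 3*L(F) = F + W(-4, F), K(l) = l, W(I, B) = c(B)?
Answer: 700/3 ≈ 233.33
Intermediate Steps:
W(I, B) = B
L(F) = 2*F/3 (L(F) = (F + F)/3 = (2*F)/3 = 2*F/3)
(K(-5)*L(-10))*U(-4) = -10*(-10)/3*7 = -5*(-20/3)*7 = (100/3)*7 = 700/3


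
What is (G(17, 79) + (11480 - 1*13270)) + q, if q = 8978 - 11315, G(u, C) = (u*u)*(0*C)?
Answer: -4127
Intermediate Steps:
G(u, C) = 0 (G(u, C) = u**2*0 = 0)
q = -2337
(G(17, 79) + (11480 - 1*13270)) + q = (0 + (11480 - 1*13270)) - 2337 = (0 + (11480 - 13270)) - 2337 = (0 - 1790) - 2337 = -1790 - 2337 = -4127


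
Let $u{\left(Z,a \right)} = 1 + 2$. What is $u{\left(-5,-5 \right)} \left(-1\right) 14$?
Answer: $-42$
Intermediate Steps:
$u{\left(Z,a \right)} = 3$
$u{\left(-5,-5 \right)} \left(-1\right) 14 = 3 \left(-1\right) 14 = \left(-3\right) 14 = -42$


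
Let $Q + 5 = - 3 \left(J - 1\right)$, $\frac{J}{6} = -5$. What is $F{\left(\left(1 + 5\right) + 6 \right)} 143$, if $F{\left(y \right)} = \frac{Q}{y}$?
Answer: $\frac{3146}{3} \approx 1048.7$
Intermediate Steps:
$J = -30$ ($J = 6 \left(-5\right) = -30$)
$Q = 88$ ($Q = -5 - 3 \left(-30 - 1\right) = -5 - -93 = -5 + 93 = 88$)
$F{\left(y \right)} = \frac{88}{y}$
$F{\left(\left(1 + 5\right) + 6 \right)} 143 = \frac{88}{\left(1 + 5\right) + 6} \cdot 143 = \frac{88}{6 + 6} \cdot 143 = \frac{88}{12} \cdot 143 = 88 \cdot \frac{1}{12} \cdot 143 = \frac{22}{3} \cdot 143 = \frac{3146}{3}$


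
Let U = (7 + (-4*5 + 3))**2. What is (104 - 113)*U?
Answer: -900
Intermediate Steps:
U = 100 (U = (7 + (-20 + 3))**2 = (7 - 17)**2 = (-10)**2 = 100)
(104 - 113)*U = (104 - 113)*100 = -9*100 = -900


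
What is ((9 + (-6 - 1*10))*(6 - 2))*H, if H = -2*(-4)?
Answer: -224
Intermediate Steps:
H = 8
((9 + (-6 - 1*10))*(6 - 2))*H = ((9 + (-6 - 1*10))*(6 - 2))*8 = ((9 + (-6 - 10))*4)*8 = ((9 - 16)*4)*8 = -7*4*8 = -28*8 = -224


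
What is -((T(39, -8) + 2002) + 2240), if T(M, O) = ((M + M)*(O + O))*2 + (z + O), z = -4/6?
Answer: -5212/3 ≈ -1737.3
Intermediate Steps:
z = -⅔ (z = -4*⅙ = -⅔ ≈ -0.66667)
T(M, O) = -⅔ + O + 8*M*O (T(M, O) = ((M + M)*(O + O))*2 + (-⅔ + O) = ((2*M)*(2*O))*2 + (-⅔ + O) = (4*M*O)*2 + (-⅔ + O) = 8*M*O + (-⅔ + O) = -⅔ + O + 8*M*O)
-((T(39, -8) + 2002) + 2240) = -(((-⅔ - 8 + 8*39*(-8)) + 2002) + 2240) = -(((-⅔ - 8 - 2496) + 2002) + 2240) = -((-7514/3 + 2002) + 2240) = -(-1508/3 + 2240) = -1*5212/3 = -5212/3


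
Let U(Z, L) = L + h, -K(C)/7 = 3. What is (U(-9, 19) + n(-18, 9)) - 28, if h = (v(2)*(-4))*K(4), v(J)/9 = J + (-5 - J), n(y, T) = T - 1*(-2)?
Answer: -3778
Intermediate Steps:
K(C) = -21 (K(C) = -7*3 = -21)
n(y, T) = 2 + T (n(y, T) = T + 2 = 2 + T)
v(J) = -45 (v(J) = 9*(J + (-5 - J)) = 9*(-5) = -45)
h = -3780 (h = -45*(-4)*(-21) = 180*(-21) = -3780)
U(Z, L) = -3780 + L (U(Z, L) = L - 3780 = -3780 + L)
(U(-9, 19) + n(-18, 9)) - 28 = ((-3780 + 19) + (2 + 9)) - 28 = (-3761 + 11) - 28 = -3750 - 28 = -3778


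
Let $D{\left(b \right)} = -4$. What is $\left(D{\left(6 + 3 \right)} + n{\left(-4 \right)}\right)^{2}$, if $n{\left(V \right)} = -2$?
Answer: $36$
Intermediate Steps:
$\left(D{\left(6 + 3 \right)} + n{\left(-4 \right)}\right)^{2} = \left(-4 - 2\right)^{2} = \left(-6\right)^{2} = 36$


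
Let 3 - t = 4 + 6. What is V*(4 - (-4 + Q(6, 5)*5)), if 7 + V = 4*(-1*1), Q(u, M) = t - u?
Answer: -803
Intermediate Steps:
t = -7 (t = 3 - (4 + 6) = 3 - 1*10 = 3 - 10 = -7)
Q(u, M) = -7 - u
V = -11 (V = -7 + 4*(-1*1) = -7 + 4*(-1) = -7 - 4 = -11)
V*(4 - (-4 + Q(6, 5)*5)) = -11*(4 - (-4 + (-7 - 1*6)*5)) = -11*(4 - (-4 + (-7 - 6)*5)) = -11*(4 - (-4 - 13*5)) = -11*(4 - (-4 - 65)) = -11*(4 - 1*(-69)) = -11*(4 + 69) = -11*73 = -803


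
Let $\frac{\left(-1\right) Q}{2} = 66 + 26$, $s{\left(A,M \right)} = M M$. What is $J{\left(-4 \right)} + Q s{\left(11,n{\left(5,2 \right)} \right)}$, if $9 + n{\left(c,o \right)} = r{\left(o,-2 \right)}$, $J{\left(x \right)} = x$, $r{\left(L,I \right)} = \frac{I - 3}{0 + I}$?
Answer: $-7778$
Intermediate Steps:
$r{\left(L,I \right)} = \frac{-3 + I}{I}$
$n{\left(c,o \right)} = - \frac{13}{2}$ ($n{\left(c,o \right)} = -9 + \frac{-3 - 2}{-2} = -9 - - \frac{5}{2} = -9 + \frac{5}{2} = - \frac{13}{2}$)
$s{\left(A,M \right)} = M^{2}$
$Q = -184$ ($Q = - 2 \left(66 + 26\right) = \left(-2\right) 92 = -184$)
$J{\left(-4 \right)} + Q s{\left(11,n{\left(5,2 \right)} \right)} = -4 - 184 \left(- \frac{13}{2}\right)^{2} = -4 - 7774 = -7778$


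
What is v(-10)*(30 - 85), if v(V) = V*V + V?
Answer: -4950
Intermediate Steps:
v(V) = V + V**2 (v(V) = V**2 + V = V + V**2)
v(-10)*(30 - 85) = (-10*(1 - 10))*(30 - 85) = -10*(-9)*(-55) = 90*(-55) = -4950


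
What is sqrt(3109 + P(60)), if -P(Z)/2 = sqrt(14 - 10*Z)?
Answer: sqrt(3109 - 2*I*sqrt(586)) ≈ 55.76 - 0.4341*I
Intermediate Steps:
P(Z) = -2*sqrt(14 - 10*Z)
sqrt(3109 + P(60)) = sqrt(3109 - 2*sqrt(14 - 10*60)) = sqrt(3109 - 2*sqrt(14 - 600)) = sqrt(3109 - 2*I*sqrt(586))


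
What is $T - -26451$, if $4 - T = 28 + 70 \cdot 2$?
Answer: $26287$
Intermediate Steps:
$T = -164$ ($T = 4 - \left(28 + 70 \cdot 2\right) = 4 - \left(28 + 140\right) = 4 - 168 = -164$)
$T - -26451 = -164 - -26451 = -164 + 26451 = 26287$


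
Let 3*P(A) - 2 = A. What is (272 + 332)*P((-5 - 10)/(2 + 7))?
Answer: 604/9 ≈ 67.111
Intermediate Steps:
P(A) = ⅔ + A/3
(272 + 332)*P((-5 - 10)/(2 + 7)) = (272 + 332)*(⅔ + ((-5 - 10)/(2 + 7))/3) = 604*(⅔ + (-15/9)/3) = 604*(⅔ + (-15*⅑)/3) = 604*(⅔ + (⅓)*(-5/3)) = 604*(⅔ - 5/9) = 604*(⅑) = 604/9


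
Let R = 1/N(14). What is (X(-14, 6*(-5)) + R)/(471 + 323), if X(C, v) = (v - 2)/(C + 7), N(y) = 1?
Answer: 39/5558 ≈ 0.0070169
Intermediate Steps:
X(C, v) = (-2 + v)/(7 + C)
R = 1 (R = 1/1 = 1)
(X(-14, 6*(-5)) + R)/(471 + 323) = ((-2 + 6*(-5))/(7 - 14) + 1)/(471 + 323) = ((-2 - 30)/(-7) + 1)/794 = (-⅐*(-32) + 1)*(1/794) = (32/7 + 1)*(1/794) = (39/7)*(1/794) = 39/5558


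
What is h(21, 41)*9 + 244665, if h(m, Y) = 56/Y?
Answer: 10031769/41 ≈ 2.4468e+5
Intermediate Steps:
h(21, 41)*9 + 244665 = (56/41)*9 + 244665 = 504/41 + 244665 = 10031769/41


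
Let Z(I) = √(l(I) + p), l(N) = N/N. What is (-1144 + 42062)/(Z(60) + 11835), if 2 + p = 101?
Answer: 40918/11845 ≈ 3.4545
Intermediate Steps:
p = 99 (p = -2 + 101 = 99)
l(N) = 1
Z(I) = 10 (Z(I) = √(1 + 99) = √100 = 10)
(-1144 + 42062)/(Z(60) + 11835) = (-1144 + 42062)/(10 + 11835) = 40918/11845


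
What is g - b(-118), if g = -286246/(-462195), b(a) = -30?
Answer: 14152096/462195 ≈ 30.619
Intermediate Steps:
g = 286246/462195 (g = -286246*(-1/462195) = 286246/462195 ≈ 0.61932)
g - b(-118) = 286246/462195 - 1*(-30) = 286246/462195 + 30 = 14152096/462195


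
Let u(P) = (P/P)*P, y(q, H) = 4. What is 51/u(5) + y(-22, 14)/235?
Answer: 2401/235 ≈ 10.217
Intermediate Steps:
u(P) = P (u(P) = 1*P = P)
51/u(5) + y(-22, 14)/235 = 51/5 + 4/235 = 2401/235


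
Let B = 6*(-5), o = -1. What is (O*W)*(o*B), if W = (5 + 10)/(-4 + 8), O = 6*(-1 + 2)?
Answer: 675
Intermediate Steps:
O = 6 (O = 6*1 = 6)
W = 15/4 ≈ 3.7500
B = -30
(O*W)*(o*B) = (6*(15/4))*(-1*(-30)) = (45/2)*30 = 675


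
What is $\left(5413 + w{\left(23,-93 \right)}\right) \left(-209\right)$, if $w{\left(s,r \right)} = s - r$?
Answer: $-1155561$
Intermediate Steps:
$\left(5413 + w{\left(23,-93 \right)}\right) \left(-209\right) = \left(5413 + \left(23 - -93\right)\right) \left(-209\right) = \left(5413 + \left(23 + 93\right)\right) \left(-209\right) = \left(5413 + 116\right) \left(-209\right) = 5529 \left(-209\right) = -1155561$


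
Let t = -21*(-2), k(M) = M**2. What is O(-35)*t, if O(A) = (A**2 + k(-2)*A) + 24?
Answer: 46578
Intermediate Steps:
t = 42
O(A) = 24 + A**2 + 4*A (O(A) = (A**2 + (-2)**2*A) + 24 = (A**2 + 4*A) + 24 = 24 + A**2 + 4*A)
O(-35)*t = (24 + (-35)**2 + 4*(-35))*42 = (24 + 1225 - 140)*42 = 1109*42 = 46578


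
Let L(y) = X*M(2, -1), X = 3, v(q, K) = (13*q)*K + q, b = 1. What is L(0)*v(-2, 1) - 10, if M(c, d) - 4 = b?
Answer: -430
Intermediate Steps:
v(q, K) = q + 13*K*q (v(q, K) = 13*K*q + q = q + 13*K*q)
M(c, d) = 5 (M(c, d) = 4 + 1 = 5)
L(y) = 15 (L(y) = 3*5 = 15)
L(0)*v(-2, 1) - 10 = 15*(-2*(1 + 13*1)) - 10 = 15*(-2*(1 + 13)) - 10 = 15*(-2*14) - 10 = 15*(-28) - 10 = -420 - 10 = -430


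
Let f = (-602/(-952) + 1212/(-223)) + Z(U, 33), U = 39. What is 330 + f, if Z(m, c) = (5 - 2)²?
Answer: 5067769/15164 ≈ 334.20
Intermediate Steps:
Z(m, c) = 9 (Z(m, c) = 3² = 9)
f = 63649/15164 (f = (-602/(-952) + 1212/(-223)) + 9 = (-602*(-1/952) + 1212*(-1/223)) + 9 = (43/68 - 1212/223) + 9 = -72827/15164 + 9 = 63649/15164 ≈ 4.1974)
330 + f = 330 + 63649/15164 = 5067769/15164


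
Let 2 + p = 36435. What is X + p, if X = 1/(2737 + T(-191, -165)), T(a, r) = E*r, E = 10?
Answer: 39602672/1087 ≈ 36433.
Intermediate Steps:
T(a, r) = 10*r
p = 36433 (p = -2 + 36435 = 36433)
X = 1/1087 (X = 1/(2737 + 10*(-165)) = 1/(2737 - 1650) = 1/1087 ≈ 0.00091996)
X + p = 1/1087 + 36433 = 39602672/1087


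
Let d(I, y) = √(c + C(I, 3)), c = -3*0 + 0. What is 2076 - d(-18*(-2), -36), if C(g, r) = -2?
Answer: 2076 - I*√2 ≈ 2076.0 - 1.4142*I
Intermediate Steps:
c = 0 (c = 0 + 0 = 0)
d(I, y) = I*√2 (d(I, y) = √(0 - 2) = √(-2) = I*√2)
2076 - d(-18*(-2), -36) = 2076 - I*√2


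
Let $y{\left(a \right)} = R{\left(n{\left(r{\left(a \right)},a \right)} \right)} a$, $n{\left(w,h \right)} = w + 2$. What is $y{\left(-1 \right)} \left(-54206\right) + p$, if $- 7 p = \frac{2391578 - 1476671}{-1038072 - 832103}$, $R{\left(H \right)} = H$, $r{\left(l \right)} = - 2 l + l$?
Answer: $\frac{304124248851}{1870175} \approx 1.6262 \cdot 10^{5}$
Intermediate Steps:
$r{\left(l \right)} = - l$
$n{\left(w,h \right)} = 2 + w$
$y{\left(a \right)} = a \left(2 - a\right)$ ($y{\left(a \right)} = \left(2 - a\right) a = a \left(2 - a\right)$)
$p = \frac{130701}{1870175}$ ($p = - \frac{\left(2391578 - 1476671\right) \frac{1}{-1038072 - 832103}}{7} = - \frac{914907 \frac{1}{-1870175}}{7} = - \frac{914907 \left(- \frac{1}{1870175}\right)}{7} = \left(- \frac{1}{7}\right) \left(- \frac{914907}{1870175}\right) = \frac{130701}{1870175} \approx 0.069887$)
$y{\left(-1 \right)} \left(-54206\right) + p = - (2 - -1) \left(-54206\right) + \frac{130701}{1870175} = - (2 + 1) \left(-54206\right) + \frac{130701}{1870175} = \left(-1\right) 3 \left(-54206\right) + \frac{130701}{1870175} = \left(-3\right) \left(-54206\right) + \frac{130701}{1870175} = 162618 + \frac{130701}{1870175} = \frac{304124248851}{1870175}$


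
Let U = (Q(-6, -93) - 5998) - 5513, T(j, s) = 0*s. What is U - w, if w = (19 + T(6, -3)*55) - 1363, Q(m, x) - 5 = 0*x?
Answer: -10162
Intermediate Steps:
Q(m, x) = 5 (Q(m, x) = 5 + 0*x = 5 + 0 = 5)
T(j, s) = 0
w = -1344 (w = (19 + 0*55) - 1363 = (19 + 0) - 1363 = 19 - 1363 = -1344)
U = -11506 (U = (5 - 5998) - 5513 = -5993 - 5513 = -11506)
U - w = -11506 - 1*(-1344) = -11506 + 1344 = -10162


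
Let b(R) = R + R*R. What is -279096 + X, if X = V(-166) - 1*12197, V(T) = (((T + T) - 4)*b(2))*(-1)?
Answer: -289277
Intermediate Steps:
b(R) = R + R**2
V(T) = 24 - 12*T (V(T) = (((T + T) - 4)*(2*(1 + 2)))*(-1) = ((2*T - 4)*(2*3))*(-1) = ((-4 + 2*T)*6)*(-1) = (-24 + 12*T)*(-1) = 24 - 12*T)
X = -10181 (X = (24 - 12*(-166)) - 1*12197 = (24 + 1992) - 12197 = 2016 - 12197 = -10181)
-279096 + X = -279096 - 10181 = -289277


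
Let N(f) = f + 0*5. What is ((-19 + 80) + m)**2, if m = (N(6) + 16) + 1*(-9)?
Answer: 5476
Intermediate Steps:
N(f) = f (N(f) = f + 0 = f)
m = 13 (m = (6 + 16) + 1*(-9) = 22 - 9 = 13)
((-19 + 80) + m)**2 = ((-19 + 80) + 13)**2 = (61 + 13)**2 = 74**2 = 5476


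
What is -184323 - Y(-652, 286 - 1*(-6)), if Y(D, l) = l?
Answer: -184615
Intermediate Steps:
-184323 - Y(-652, 286 - 1*(-6)) = -184323 - (286 - 1*(-6)) = -184323 - (286 + 6) = -184323 - 1*292 = -184323 - 292 = -184615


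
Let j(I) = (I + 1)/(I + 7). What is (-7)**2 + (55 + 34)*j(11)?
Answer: 325/3 ≈ 108.33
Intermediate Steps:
j(I) = (1 + I)/(7 + I)
(-7)**2 + (55 + 34)*j(11) = (-7)**2 + (55 + 34)*((1 + 11)/(7 + 11)) = 49 + 89*(12/18) = 49 + 89*((1/18)*12) = 49 + 89*(2/3) = 49 + 178/3 = 325/3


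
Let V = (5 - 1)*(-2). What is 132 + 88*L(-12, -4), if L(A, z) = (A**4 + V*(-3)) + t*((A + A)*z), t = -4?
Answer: 1793220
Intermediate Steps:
V = -8 (V = 4*(-2) = -8)
L(A, z) = 24 + A**4 - 8*A*z (L(A, z) = (A**4 - 8*(-3)) - 4*(A + A)*z = (A**4 + 24) - 4*2*A*z = (24 + A**4) - 8*A*z = 24 + A**4 - 8*A*z)
132 + 88*L(-12, -4) = 132 + 88*(24 + (-12)**4 - 8*(-12)*(-4)) = 132 + 88*(24 + 20736 - 384) = 132 + 88*20376 = 132 + 1793088 = 1793220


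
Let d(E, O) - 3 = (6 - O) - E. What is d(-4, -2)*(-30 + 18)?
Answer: -180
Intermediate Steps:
d(E, O) = 9 - E - O (d(E, O) = 3 + ((6 - O) - E) = 3 + (6 - E - O) = 9 - E - O)
d(-4, -2)*(-30 + 18) = (9 - 1*(-4) - 1*(-2))*(-30 + 18) = (9 + 4 + 2)*(-12) = 15*(-12) = -180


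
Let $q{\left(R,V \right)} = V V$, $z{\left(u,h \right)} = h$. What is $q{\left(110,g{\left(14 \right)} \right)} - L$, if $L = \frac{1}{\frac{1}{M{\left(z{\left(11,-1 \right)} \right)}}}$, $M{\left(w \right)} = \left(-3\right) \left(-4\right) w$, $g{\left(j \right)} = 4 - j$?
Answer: $112$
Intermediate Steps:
$M{\left(w \right)} = 12 w$
$q{\left(R,V \right)} = V^{2}$
$L = -12$ ($L = \frac{1}{\frac{1}{12 \left(-1\right)}} = \frac{1}{\frac{1}{-12}} = \frac{1}{- \frac{1}{12}} = -12$)
$q{\left(110,g{\left(14 \right)} \right)} - L = \left(4 - 14\right)^{2} - -12 = \left(4 - 14\right)^{2} + 12 = \left(-10\right)^{2} + 12 = 100 + 12 = 112$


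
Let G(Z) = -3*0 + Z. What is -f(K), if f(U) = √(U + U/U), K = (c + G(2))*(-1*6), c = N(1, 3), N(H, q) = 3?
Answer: -I*√29 ≈ -5.3852*I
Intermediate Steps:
G(Z) = Z (G(Z) = 0 + Z = Z)
c = 3
K = -30 (K = (3 + 2)*(-1*6) = 5*(-6) = -30)
f(U) = √(1 + U) (f(U) = √(U + 1) = √(1 + U))
-f(K) = -√(1 - 30) = -√(-29) = -I*√29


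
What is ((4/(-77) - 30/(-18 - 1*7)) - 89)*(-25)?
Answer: 169115/77 ≈ 2196.3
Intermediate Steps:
((4/(-77) - 30/(-18 - 1*7)) - 89)*(-25) = ((4*(-1/77) - 30/(-18 - 7)) - 89)*(-25) = ((-4/77 - 30/(-25)) - 89)*(-25) = ((-4/77 - 30*(-1/25)) - 89)*(-25) = ((-4/77 + 6/5) - 89)*(-25) = (442/385 - 89)*(-25) = -33823/385*(-25) = 169115/77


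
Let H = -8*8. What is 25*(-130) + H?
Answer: -3314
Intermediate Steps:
H = -64
25*(-130) + H = 25*(-130) - 64 = -3250 - 64 = -3314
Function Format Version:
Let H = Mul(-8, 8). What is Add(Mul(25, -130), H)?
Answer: -3314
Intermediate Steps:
H = -64
Add(Mul(25, -130), H) = Add(Mul(25, -130), -64) = Add(-3250, -64) = -3314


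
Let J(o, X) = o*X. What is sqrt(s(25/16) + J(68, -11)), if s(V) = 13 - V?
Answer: I*sqrt(11785)/4 ≈ 27.14*I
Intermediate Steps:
J(o, X) = X*o
sqrt(s(25/16) + J(68, -11)) = sqrt((13 - 25/16) - 11*68) = sqrt((13 - 25/16) - 748) = sqrt(183/16 - 748) = sqrt(-11785/16) = I*sqrt(11785)/4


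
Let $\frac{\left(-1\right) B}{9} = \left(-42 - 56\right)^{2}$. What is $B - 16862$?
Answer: $-103298$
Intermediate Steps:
$B = -86436$ ($B = - 9 \left(-42 - 56\right)^{2} = - 9 \left(-98\right)^{2} = \left(-9\right) 9604 = -86436$)
$B - 16862 = -86436 - 16862 = -103298$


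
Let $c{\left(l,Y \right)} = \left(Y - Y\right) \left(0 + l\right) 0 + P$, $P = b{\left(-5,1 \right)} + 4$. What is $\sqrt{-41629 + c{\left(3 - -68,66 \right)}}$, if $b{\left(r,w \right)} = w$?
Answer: $22 i \sqrt{86} \approx 204.02 i$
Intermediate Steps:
$P = 5$ ($P = 1 + 4 = 5$)
$c{\left(l,Y \right)} = 5$ ($c{\left(l,Y \right)} = \left(Y - Y\right) \left(0 + l\right) 0 + 5 = 0 l 0 + 5 = 0 \cdot 0 + 5 = 0 + 5 = 5$)
$\sqrt{-41629 + c{\left(3 - -68,66 \right)}} = \sqrt{-41629 + 5} = \sqrt{-41624} = 22 i \sqrt{86}$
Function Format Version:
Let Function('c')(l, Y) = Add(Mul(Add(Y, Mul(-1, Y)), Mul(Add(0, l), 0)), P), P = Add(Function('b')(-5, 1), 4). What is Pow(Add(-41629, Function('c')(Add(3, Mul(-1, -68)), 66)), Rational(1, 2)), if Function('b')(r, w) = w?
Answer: Mul(22, I, Pow(86, Rational(1, 2))) ≈ Mul(204.02, I)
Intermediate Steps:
P = 5 (P = Add(1, 4) = 5)
Function('c')(l, Y) = 5 (Function('c')(l, Y) = Add(Mul(Add(Y, Mul(-1, Y)), Mul(Add(0, l), 0)), 5) = Add(Mul(0, Mul(l, 0)), 5) = Add(Mul(0, 0), 5) = Add(0, 5) = 5)
Pow(Add(-41629, Function('c')(Add(3, Mul(-1, -68)), 66)), Rational(1, 2)) = Pow(Add(-41629, 5), Rational(1, 2)) = Pow(-41624, Rational(1, 2)) = Mul(22, I, Pow(86, Rational(1, 2)))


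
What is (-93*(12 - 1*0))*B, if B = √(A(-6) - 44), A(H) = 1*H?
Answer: -5580*I*√2 ≈ -7891.3*I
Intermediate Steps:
A(H) = H
B = 5*I*√2 (B = √(-6 - 44) = √(-50) = 5*I*√2 ≈ 7.0711*I)
(-93*(12 - 1*0))*B = (-93*(12 - 1*0))*(5*I*√2) = (-93*(12 + 0))*(5*I*√2) = (-93*12)*(5*I*√2) = -5580*I*√2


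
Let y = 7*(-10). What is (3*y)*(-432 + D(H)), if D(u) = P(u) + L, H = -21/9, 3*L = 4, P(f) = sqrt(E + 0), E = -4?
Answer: 90440 - 420*I ≈ 90440.0 - 420.0*I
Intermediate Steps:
y = -70
P(f) = 2*I (P(f) = sqrt(-4 + 0) = sqrt(-4) = 2*I)
L = 4/3 (L = (1/3)*4 = 4/3 ≈ 1.3333)
H = -7/3 (H = -21*1/9 = -7/3 ≈ -2.3333)
D(u) = 4/3 + 2*I (D(u) = 2*I + 4/3 = 4/3 + 2*I)
(3*y)*(-432 + D(H)) = (3*(-70))*(-432 + (4/3 + 2*I)) = -210*(-1292/3 + 2*I) = 90440 - 420*I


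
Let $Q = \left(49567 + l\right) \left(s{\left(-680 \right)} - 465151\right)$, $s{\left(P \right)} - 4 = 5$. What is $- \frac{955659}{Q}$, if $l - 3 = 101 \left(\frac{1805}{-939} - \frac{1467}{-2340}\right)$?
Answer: $\frac{116657294130}{2807150402879747} \approx 4.1557 \cdot 10^{-5}$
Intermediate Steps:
$s{\left(P \right)} = 9$ ($s{\left(P \right)} = 4 + 5 = 9$)
$l = - \frac{31208123}{244140}$ ($l = 3 + 101 \left(\frac{1805}{-939} - \frac{1467}{-2340}\right) = 3 + 101 \left(1805 \left(- \frac{1}{939}\right) - - \frac{163}{260}\right) = 3 + 101 \left(- \frac{1805}{939} + \frac{163}{260}\right) = 3 + 101 \left(- \frac{316243}{244140}\right) = 3 - \frac{31940543}{244140} = - \frac{31208123}{244140} \approx -127.83$)
$Q = - \frac{2807150402879747}{122070}$ ($Q = \left(49567 - \frac{31208123}{244140}\right) \left(9 - 465151\right) = \frac{12070079257}{244140} \left(-465142\right) = - \frac{2807150402879747}{122070} \approx -2.2996 \cdot 10^{10}$)
$- \frac{955659}{Q} = - \frac{955659}{- \frac{2807150402879747}{122070}} = \left(-955659\right) \left(- \frac{122070}{2807150402879747}\right) = \frac{116657294130}{2807150402879747}$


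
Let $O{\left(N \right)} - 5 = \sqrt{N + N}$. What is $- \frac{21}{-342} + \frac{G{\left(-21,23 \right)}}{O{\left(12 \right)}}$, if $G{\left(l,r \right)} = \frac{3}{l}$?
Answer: $- \frac{521}{798} + \frac{2 \sqrt{6}}{7} \approx 0.046972$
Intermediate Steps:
$O{\left(N \right)} = 5 + \sqrt{2} \sqrt{N}$ ($O{\left(N \right)} = 5 + \sqrt{N + N} = 5 + \sqrt{2 N} = 5 + \sqrt{2} \sqrt{N}$)
$- \frac{21}{-342} + \frac{G{\left(-21,23 \right)}}{O{\left(12 \right)}} = - \frac{21}{-342} + \frac{3 \frac{1}{-21}}{5 + \sqrt{2} \sqrt{12}} = \left(-21\right) \left(- \frac{1}{342}\right) + \frac{3 \left(- \frac{1}{21}\right)}{5 + \sqrt{2} \cdot 2 \sqrt{3}} = \frac{7}{114} - \frac{1}{7 \left(5 + 2 \sqrt{6}\right)}$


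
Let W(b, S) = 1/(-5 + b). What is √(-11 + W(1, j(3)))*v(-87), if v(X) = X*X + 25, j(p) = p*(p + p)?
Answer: 11391*I*√5 ≈ 25471.0*I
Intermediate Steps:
j(p) = 2*p² (j(p) = p*(2*p) = 2*p²)
v(X) = 25 + X² (v(X) = X² + 25 = 25 + X²)
√(-11 + W(1, j(3)))*v(-87) = √(-11 + 1/(-5 + 1))*(25 + (-87)²) = √(-11 + 1/(-4))*(25 + 7569) = √(-11 - ¼)*7594 = √(-45/4)*7594 = (3*I*√5/2)*7594 = 11391*I*√5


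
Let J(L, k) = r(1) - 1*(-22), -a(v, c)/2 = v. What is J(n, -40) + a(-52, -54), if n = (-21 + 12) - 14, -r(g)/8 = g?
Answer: 118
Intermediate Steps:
a(v, c) = -2*v
r(g) = -8*g
n = -23 (n = -9 - 14 = -23)
J(L, k) = 14 (J(L, k) = -8*1 - 1*(-22) = -8 + 22 = 14)
J(n, -40) + a(-52, -54) = 14 - 2*(-52) = 14 + 104 = 118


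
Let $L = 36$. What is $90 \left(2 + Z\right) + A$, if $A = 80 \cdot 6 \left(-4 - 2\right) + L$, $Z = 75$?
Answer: $4086$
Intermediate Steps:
$A = -2844$ ($A = 80 \cdot 6 \left(-4 - 2\right) + 36 = 80 \cdot 6 \left(-6\right) + 36 = 80 \left(-36\right) + 36 = -2880 + 36 = -2844$)
$90 \left(2 + Z\right) + A = 90 \left(2 + 75\right) - 2844 = 90 \cdot 77 - 2844 = 6930 - 2844 = 4086$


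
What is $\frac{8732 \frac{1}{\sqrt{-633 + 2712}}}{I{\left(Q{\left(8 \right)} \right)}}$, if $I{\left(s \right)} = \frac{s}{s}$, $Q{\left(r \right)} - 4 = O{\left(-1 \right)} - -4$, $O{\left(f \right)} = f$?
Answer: $\frac{8732 \sqrt{231}}{693} \approx 191.51$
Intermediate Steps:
$Q{\left(r \right)} = 7$ ($Q{\left(r \right)} = 4 - -3 = 4 + \left(-1 + 4\right) = 4 + 3 = 7$)
$I{\left(s \right)} = 1$
$\frac{8732 \frac{1}{\sqrt{-633 + 2712}}}{I{\left(Q{\left(8 \right)} \right)}} = \frac{8732 \frac{1}{\sqrt{-633 + 2712}}}{1} = \frac{8732}{\sqrt{2079}} \cdot 1 = \frac{8732}{3 \sqrt{231}} \cdot 1 = 8732 \frac{\sqrt{231}}{693} \cdot 1 = \frac{8732 \sqrt{231}}{693} \cdot 1 = \frac{8732 \sqrt{231}}{693}$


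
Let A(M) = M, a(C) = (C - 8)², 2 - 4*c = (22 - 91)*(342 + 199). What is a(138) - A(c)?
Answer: 30269/4 ≈ 7567.3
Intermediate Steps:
c = 37331/4 (c = ½ - (22 - 91)*(342 + 199)/4 = ½ - (-69)*541/4 = ½ - ¼*(-37329) = ½ + 37329/4 = 37331/4 ≈ 9332.8)
a(C) = (-8 + C)²
a(138) - A(c) = (-8 + 138)² - 1*37331/4 = 130² - 37331/4 = 16900 - 37331/4 = 30269/4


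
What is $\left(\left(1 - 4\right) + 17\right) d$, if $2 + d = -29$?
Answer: $-434$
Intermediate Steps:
$d = -31$ ($d = -2 - 29 = -31$)
$\left(\left(1 - 4\right) + 17\right) d = \left(\left(1 - 4\right) + 17\right) \left(-31\right) = \left(-3 + 17\right) \left(-31\right) = 14 \left(-31\right) = -434$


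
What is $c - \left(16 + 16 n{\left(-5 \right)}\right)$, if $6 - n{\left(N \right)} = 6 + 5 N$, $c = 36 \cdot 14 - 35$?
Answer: $53$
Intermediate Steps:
$c = 469$ ($c = 504 - 35 = 469$)
$n{\left(N \right)} = - 5 N$ ($n{\left(N \right)} = 6 - \left(6 + 5 N\right) = - 5 N$)
$c - \left(16 + 16 n{\left(-5 \right)}\right) = 469 - \left(16 + 16 \left(\left(-5\right) \left(-5\right)\right)\right) = 469 - \left(16 + 16 \cdot 25\right) = 469 - \left(16 + 400\right) = 469 - 416 = 53$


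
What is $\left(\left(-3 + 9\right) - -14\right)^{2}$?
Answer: $400$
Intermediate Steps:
$\left(\left(-3 + 9\right) - -14\right)^{2} = \left(6 + \left(-1 + 15\right)\right)^{2} = \left(6 + 14\right)^{2} = 20^{2} = 400$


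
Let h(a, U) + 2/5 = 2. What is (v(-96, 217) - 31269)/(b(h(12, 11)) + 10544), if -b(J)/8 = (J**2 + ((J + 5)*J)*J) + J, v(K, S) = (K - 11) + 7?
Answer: -3921125/1296944 ≈ -3.0234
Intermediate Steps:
h(a, U) = 8/5 (h(a, U) = -2/5 + 2 = 8/5)
v(K, S) = -4 + K (v(K, S) = (-11 + K) + 7 = -4 + K)
b(J) = -8*J - 8*J**2 - 8*J**2*(5 + J) (b(J) = -8*((J**2 + ((J + 5)*J)*J) + J) = -8*((J**2 + ((5 + J)*J)*J) + J) = -8*((J**2 + (J*(5 + J))*J) + J) = -8*((J**2 + J**2*(5 + J)) + J) = -8*(J + J**2 + J**2*(5 + J)) = -8*J - 8*J**2 - 8*J**2*(5 + J))
(v(-96, 217) - 31269)/(b(h(12, 11)) + 10544) = ((-4 - 96) - 31269)/(-8*8/5*(1 + (8/5)**2 + 6*(8/5)) + 10544) = (-100 - 31269)/(-8*8/5*(1 + 64/25 + 48/5) + 10544) = -31369/(-8*8/5*329/25 + 10544) = -31369/(-21056/125 + 10544) = -31369/1296944/125 = -31369*125/1296944 = -3921125/1296944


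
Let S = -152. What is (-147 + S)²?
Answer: 89401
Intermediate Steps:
(-147 + S)² = (-147 - 152)² = (-299)² = 89401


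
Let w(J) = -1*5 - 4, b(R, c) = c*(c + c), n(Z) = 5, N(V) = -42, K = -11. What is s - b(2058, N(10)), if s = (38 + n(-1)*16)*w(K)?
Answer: -4590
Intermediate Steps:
b(R, c) = 2*c² (b(R, c) = c*(2*c) = 2*c²)
w(J) = -9 (w(J) = -5 - 4 = -9)
s = -1062 (s = (38 + 5*16)*(-9) = (38 + 80)*(-9) = 118*(-9) = -1062)
s - b(2058, N(10)) = -1062 - 2*(-42)² = -1062 - 2*1764 = -1062 - 1*3528 = -1062 - 3528 = -4590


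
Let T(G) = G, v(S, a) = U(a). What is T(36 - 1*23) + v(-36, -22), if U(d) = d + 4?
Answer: -5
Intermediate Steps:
U(d) = 4 + d
v(S, a) = 4 + a
T(36 - 1*23) + v(-36, -22) = (36 - 1*23) + (4 - 22) = (36 - 23) - 18 = 13 - 18 = -5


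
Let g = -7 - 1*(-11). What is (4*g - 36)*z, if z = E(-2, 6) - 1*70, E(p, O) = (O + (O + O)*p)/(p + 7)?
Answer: 1472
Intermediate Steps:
g = 4 (g = -7 + 11 = 4)
E(p, O) = (O + 2*O*p)/(7 + p) (E(p, O) = (O + (2*O)*p)/(7 + p) = (O + 2*O*p)/(7 + p))
z = -368/5 (z = 6*(1 + 2*(-2))/(7 - 2) - 1*70 = 6*(1 - 4)/5 - 70 = 6*(⅕)*(-3) - 70 = -18/5 - 70 = -368/5 ≈ -73.600)
(4*g - 36)*z = (4*4 - 36)*(-368/5) = (16 - 36)*(-368/5) = -20*(-368/5) = 1472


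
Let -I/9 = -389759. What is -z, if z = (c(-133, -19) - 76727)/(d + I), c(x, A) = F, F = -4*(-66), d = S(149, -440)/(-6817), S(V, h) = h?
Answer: 521248271/23912884367 ≈ 0.021798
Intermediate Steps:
I = 3507831 (I = -9*(-389759) = 3507831)
d = 440/6817 (d = -440/(-6817) = -440*(-1/6817) = 440/6817 ≈ 0.064545)
F = 264
c(x, A) = 264
z = -521248271/23912884367 (z = (264 - 76727)/(440/6817 + 3507831) = -76463/23912884367/6817 = -76463*6817/23912884367 = -521248271/23912884367 ≈ -0.021798)
-z = -1*(-521248271/23912884367) = 521248271/23912884367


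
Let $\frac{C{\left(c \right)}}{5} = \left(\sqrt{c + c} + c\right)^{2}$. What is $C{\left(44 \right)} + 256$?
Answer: $10376 + 880 \sqrt{22} \approx 14504.0$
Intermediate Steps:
$C{\left(c \right)} = 5 \left(c + \sqrt{2} \sqrt{c}\right)^{2}$ ($C{\left(c \right)} = 5 \left(\sqrt{c + c} + c\right)^{2} = 5 \left(\sqrt{2 c} + c\right)^{2} = 5 \left(\sqrt{2} \sqrt{c} + c\right)^{2} = 5 \left(c + \sqrt{2} \sqrt{c}\right)^{2}$)
$C{\left(44 \right)} + 256 = 5 \left(44 + \sqrt{2} \sqrt{44}\right)^{2} + 256 = 5 \left(44 + \sqrt{2} \cdot 2 \sqrt{11}\right)^{2} + 256 = 5 \left(44 + 2 \sqrt{22}\right)^{2} + 256 = 256 + 5 \left(44 + 2 \sqrt{22}\right)^{2}$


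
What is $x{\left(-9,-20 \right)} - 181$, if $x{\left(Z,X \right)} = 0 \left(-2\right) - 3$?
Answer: $-184$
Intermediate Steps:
$x{\left(Z,X \right)} = -3$ ($x{\left(Z,X \right)} = 0 - 3 = -3$)
$x{\left(-9,-20 \right)} - 181 = -3 - 181 = -184$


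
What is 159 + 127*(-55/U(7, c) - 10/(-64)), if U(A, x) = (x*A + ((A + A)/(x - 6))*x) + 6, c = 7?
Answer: 652099/4896 ≈ 133.19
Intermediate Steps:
U(A, x) = 6 + A*x + 2*A*x/(-6 + x) (U(A, x) = (A*x + ((2*A)/(-6 + x))*x) + 6 = (A*x + (2*A/(-6 + x))*x) + 6 = (A*x + 2*A*x/(-6 + x)) + 6 = 6 + A*x + 2*A*x/(-6 + x))
159 + 127*(-55/U(7, c) - 10/(-64)) = 159 + 127*(-55*(-6 + 7)/(-36 + 6*7 + 7*7² - 4*7*7) - 10/(-64)) = 159 + 127*(-55/(-36 + 42 + 7*49 - 196) - 10*(-1/64)) = 159 + 127*(-55/(-36 + 42 + 343 - 196) + 5/32) = 159 + 127*(-55/(1*153) + 5/32) = 159 + 127*(-55/153 + 5/32) = 159 + 127*(-995/4896) = 159 - 126365/4896 = 652099/4896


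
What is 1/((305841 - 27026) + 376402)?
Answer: 1/655217 ≈ 1.5262e-6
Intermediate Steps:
1/((305841 - 27026) + 376402) = 1/(278815 + 376402) = 1/655217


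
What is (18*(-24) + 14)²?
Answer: 174724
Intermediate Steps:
(18*(-24) + 14)² = (-432 + 14)² = (-418)² = 174724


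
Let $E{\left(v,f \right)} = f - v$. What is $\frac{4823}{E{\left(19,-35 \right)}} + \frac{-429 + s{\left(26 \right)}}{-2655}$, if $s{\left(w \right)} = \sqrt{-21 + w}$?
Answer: $- \frac{1420211}{15930} - \frac{\sqrt{5}}{2655} \approx -89.154$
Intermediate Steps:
$\frac{4823}{E{\left(19,-35 \right)}} + \frac{-429 + s{\left(26 \right)}}{-2655} = \frac{4823}{-35 - 19} + \frac{-429 + \sqrt{-21 + 26}}{-2655} = \frac{4823}{-35 - 19} + \left(-429 + \sqrt{5}\right) \left(- \frac{1}{2655}\right) = \frac{4823}{-54} + \left(\frac{143}{885} - \frac{\sqrt{5}}{2655}\right) = 4823 \left(- \frac{1}{54}\right) + \left(\frac{143}{885} - \frac{\sqrt{5}}{2655}\right) = - \frac{4823}{54} + \left(\frac{143}{885} - \frac{\sqrt{5}}{2655}\right) = - \frac{1420211}{15930} - \frac{\sqrt{5}}{2655}$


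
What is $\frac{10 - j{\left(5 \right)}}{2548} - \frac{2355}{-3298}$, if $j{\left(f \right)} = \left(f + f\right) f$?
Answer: $\frac{1467155}{2100826} \approx 0.69837$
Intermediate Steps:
$j{\left(f \right)} = 2 f^{2}$ ($j{\left(f \right)} = 2 f f = 2 f^{2}$)
$\frac{10 - j{\left(5 \right)}}{2548} - \frac{2355}{-3298} = \frac{10 - 2 \cdot 5^{2}}{2548} - \frac{2355}{-3298} = \left(10 - 2 \cdot 25\right) \frac{1}{2548} - - \frac{2355}{3298} = \left(10 - 50\right) \frac{1}{2548} + \frac{2355}{3298} = \left(-40\right) \frac{1}{2548} + \frac{2355}{3298} = - \frac{10}{637} + \frac{2355}{3298} = \frac{1467155}{2100826}$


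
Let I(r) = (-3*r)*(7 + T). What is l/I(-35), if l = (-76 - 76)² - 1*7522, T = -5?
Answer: 371/5 ≈ 74.200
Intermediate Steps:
I(r) = -6*r (I(r) = (-3*r)*(7 - 5) = -3*r*2 = -6*r)
l = 15582 (l = (-152)² - 7522 = 23104 - 7522 = 15582)
l/I(-35) = 15582/((-6*(-35))) = 15582/210 = 15582*(1/210) = 371/5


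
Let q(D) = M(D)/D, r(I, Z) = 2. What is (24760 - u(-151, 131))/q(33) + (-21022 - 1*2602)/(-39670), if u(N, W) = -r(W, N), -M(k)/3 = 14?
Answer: -2701265801/138845 ≈ -19455.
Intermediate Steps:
M(k) = -42 (M(k) = -3*14 = -42)
q(D) = -42/D
u(N, W) = -2 (u(N, W) = -1*2 = -2)
(24760 - u(-151, 131))/q(33) + (-21022 - 1*2602)/(-39670) = (24760 - 1*(-2))/((-42/33)) + (-21022 - 1*2602)/(-39670) = (24760 + 2)/((-42*1/33)) + (-21022 - 2602)*(-1/39670) = 24762/(-14/11) - 23624*(-1/39670) = 24762*(-11/14) + 11812/19835 = -136191/7 + 11812/19835 = -2701265801/138845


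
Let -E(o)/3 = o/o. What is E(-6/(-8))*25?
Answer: -75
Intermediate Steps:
E(o) = -3 (E(o) = -3*o/o = -3*1 = -3)
E(-6/(-8))*25 = -3*25 = -75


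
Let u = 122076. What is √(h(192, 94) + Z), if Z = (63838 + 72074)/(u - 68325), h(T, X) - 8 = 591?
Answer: √193102026279/17917 ≈ 24.526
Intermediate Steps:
h(T, X) = 599 (h(T, X) = 8 + 591 = 599)
Z = 45304/17917 (Z = (63838 + 72074)/(122076 - 68325) = 135912/53751 = 135912*(1/53751) = 45304/17917 ≈ 2.5285)
√(h(192, 94) + Z) = √(599 + 45304/17917) = √(10777587/17917) = √193102026279/17917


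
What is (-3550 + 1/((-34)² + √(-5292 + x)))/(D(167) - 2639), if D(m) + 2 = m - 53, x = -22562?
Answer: 2421436672/1723654065 + I*√27854/3447308130 ≈ 1.4048 + 4.8413e-8*I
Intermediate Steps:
D(m) = -55 + m (D(m) = -2 + (m - 53) = -2 + (-53 + m) = -55 + m)
(-3550 + 1/((-34)² + √(-5292 + x)))/(D(167) - 2639) = (-3550 + 1/((-34)² + √(-5292 - 22562)))/((-55 + 167) - 2639) = (-3550 + 1/(1156 + √(-27854)))/(112 - 2639) = (-3550 + 1/(1156 + I*√27854))/(-2527) = (-3550 + 1/(1156 + I*√27854))*(-1/2527) = 3550/2527 - 1/(2527*(1156 + I*√27854))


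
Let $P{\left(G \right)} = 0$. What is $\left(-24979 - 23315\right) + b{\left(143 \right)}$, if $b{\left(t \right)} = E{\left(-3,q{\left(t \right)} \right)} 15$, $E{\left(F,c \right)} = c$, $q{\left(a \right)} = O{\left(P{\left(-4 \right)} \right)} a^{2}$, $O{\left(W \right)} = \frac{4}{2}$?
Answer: $565176$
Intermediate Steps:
$O{\left(W \right)} = 2$ ($O{\left(W \right)} = 4 \cdot \frac{1}{2} = 2$)
$q{\left(a \right)} = 2 a^{2}$
$b{\left(t \right)} = 30 t^{2}$ ($b{\left(t \right)} = 2 t^{2} \cdot 15 = 30 t^{2}$)
$\left(-24979 - 23315\right) + b{\left(143 \right)} = \left(-24979 - 23315\right) + 30 \cdot 143^{2} = -48294 + 30 \cdot 20449 = -48294 + 613470 = 565176$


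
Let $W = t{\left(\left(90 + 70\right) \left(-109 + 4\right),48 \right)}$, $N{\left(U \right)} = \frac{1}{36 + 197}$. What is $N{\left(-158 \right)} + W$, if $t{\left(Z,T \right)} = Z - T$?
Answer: $- \frac{3925583}{233} \approx -16848.0$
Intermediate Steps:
$N{\left(U \right)} = \frac{1}{233}$
$W = -16848$ ($W = \left(90 + 70\right) \left(-109 + 4\right) - 48 = 160 \left(-105\right) - 48 = -16800 - 48 = -16848$)
$N{\left(-158 \right)} + W = \frac{1}{233} - 16848 = - \frac{3925583}{233}$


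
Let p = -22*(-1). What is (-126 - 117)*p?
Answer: -5346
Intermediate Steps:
p = 22
(-126 - 117)*p = (-126 - 117)*22 = -243*22 = -5346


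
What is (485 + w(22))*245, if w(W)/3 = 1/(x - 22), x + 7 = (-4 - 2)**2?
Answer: 118930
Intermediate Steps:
x = 29 (x = -7 + (-4 - 2)**2 = -7 + (-6)**2 = -7 + 36 = 29)
w(W) = 3/7 (w(W) = 3/(29 - 22) = 3/7)
(485 + w(22))*245 = (485 + 3/7)*245 = (3398/7)*245 = 118930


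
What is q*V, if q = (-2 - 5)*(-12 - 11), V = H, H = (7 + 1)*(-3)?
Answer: -3864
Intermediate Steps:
H = -24 (H = 8*(-3) = -24)
V = -24
q = 161 (q = -7*(-23) = 161)
q*V = 161*(-24) = -3864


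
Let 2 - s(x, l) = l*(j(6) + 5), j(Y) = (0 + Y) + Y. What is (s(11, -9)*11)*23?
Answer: 39215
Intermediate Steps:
j(Y) = 2*Y (j(Y) = Y + Y = 2*Y)
s(x, l) = 2 - 17*l (s(x, l) = 2 - l*(2*6 + 5) = 2 - l*(12 + 5) = 2 - l*17 = 2 - 17*l)
(s(11, -9)*11)*23 = ((2 - 17*(-9))*11)*23 = ((2 + 153)*11)*23 = (155*11)*23 = 1705*23 = 39215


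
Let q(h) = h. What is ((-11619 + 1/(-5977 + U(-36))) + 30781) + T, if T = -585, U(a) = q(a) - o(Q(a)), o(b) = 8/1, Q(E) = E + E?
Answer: 111852116/6021 ≈ 18577.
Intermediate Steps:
Q(E) = 2*E
o(b) = 8 (o(b) = 8*1 = 8)
U(a) = -8 + a (U(a) = a - 1*8 = a - 8 = -8 + a)
((-11619 + 1/(-5977 + U(-36))) + 30781) + T = ((-11619 + 1/(-5977 + (-8 - 36))) + 30781) - 585 = ((-11619 + 1/(-5977 - 44)) + 30781) - 585 = ((-11619 + 1/(-6021)) + 30781) - 585 = ((-11619 - 1/6021) + 30781) - 585 = (-69958000/6021 + 30781) - 585 = 115374401/6021 - 585 = 111852116/6021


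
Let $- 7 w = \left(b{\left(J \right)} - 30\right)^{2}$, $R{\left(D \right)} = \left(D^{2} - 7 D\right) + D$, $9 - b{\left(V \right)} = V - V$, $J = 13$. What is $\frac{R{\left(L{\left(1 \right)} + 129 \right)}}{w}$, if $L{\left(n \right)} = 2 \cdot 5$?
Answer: $- \frac{2641}{9} \approx -293.44$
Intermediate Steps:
$b{\left(V \right)} = 9$ ($b{\left(V \right)} = 9 - \left(V - V\right) = 9 - 0 = 9 + 0 = 9$)
$L{\left(n \right)} = 10$
$R{\left(D \right)} = D^{2} - 6 D$
$w = -63$ ($w = - \frac{\left(9 - 30\right)^{2}}{7} = - \frac{\left(-21\right)^{2}}{7} = \left(- \frac{1}{7}\right) 441 = -63$)
$\frac{R{\left(L{\left(1 \right)} + 129 \right)}}{w} = \frac{\left(10 + 129\right) \left(-6 + \left(10 + 129\right)\right)}{-63} = 139 \left(-6 + 139\right) \left(- \frac{1}{63}\right) = 139 \cdot 133 \left(- \frac{1}{63}\right) = 18487 \left(- \frac{1}{63}\right) = - \frac{2641}{9}$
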